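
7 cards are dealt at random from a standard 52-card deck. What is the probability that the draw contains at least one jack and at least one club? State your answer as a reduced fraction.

There are C(52,7) = 133784560 possible draws.
By inclusion-exclusion on the complements, draws missing all jacks or all clubs: C(48,7) + C(39,7) − C(36,7) = 73629072 + 15380937 − 8347680 = 80662329.
So draws with at least one of each: 133784560 − 80662329 = 53122231, probability 53122231/133784560.

53122231/133784560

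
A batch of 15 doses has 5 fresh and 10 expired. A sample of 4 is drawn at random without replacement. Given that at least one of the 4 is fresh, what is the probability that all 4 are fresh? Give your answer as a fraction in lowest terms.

1/231

Work in counts. Selections with at least one fresh: C(15,4) − C(10,4) = 1365 − 210 = 1155.
Of those, selections where all 4 are fresh: C(5,4) = 5.
Conditional probability = 5/1155 = 1/231.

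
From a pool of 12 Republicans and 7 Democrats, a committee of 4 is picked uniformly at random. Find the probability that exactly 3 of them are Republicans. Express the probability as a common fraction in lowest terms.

385/969

Total number of selections: C(19,4) = 3876.
Selections with exactly 3 Republicans: choose 3 of the 12 Republicans and 1 of the 7 Democrats, C(12,3)·C(7,1) = 220·7 = 1540.
Probability = 1540/3876 = 385/969.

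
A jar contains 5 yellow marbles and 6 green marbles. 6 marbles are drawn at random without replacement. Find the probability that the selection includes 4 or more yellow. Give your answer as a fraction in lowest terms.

27/154

There are C(11,6) = 462 ways to choose the 6.
Favorable selections (4 or more yellow): C(5,4)·C(6,2) + C(5,5)·C(6,1) = 75 + 6 = 81.
Probability = 81/462 = 27/154.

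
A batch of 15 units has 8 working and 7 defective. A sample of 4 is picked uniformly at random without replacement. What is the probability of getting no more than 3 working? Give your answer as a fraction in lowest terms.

There are C(15,4) = 1365 ways to choose the 4.
The complement is exactly 4 working: C(8,4)·C(7,0) = 70.
Probability = 1 − 70/1365 = 1295/1365 = 37/39.

37/39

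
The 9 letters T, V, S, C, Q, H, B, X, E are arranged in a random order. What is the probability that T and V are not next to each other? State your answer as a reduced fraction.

There are 9! = 362880 arrangements.
Arrangements with T and V adjacent: 2·8! = 80640.
So not adjacent: 362880 − 80640 = 282240, probability 282240/362880 = 7/9.

7/9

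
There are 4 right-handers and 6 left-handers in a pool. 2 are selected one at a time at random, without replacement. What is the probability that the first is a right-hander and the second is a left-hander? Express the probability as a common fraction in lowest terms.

4/15

Multiply the conditional probabilities at each draw: 4/10 · 6/9 = 24/90 = 4/15.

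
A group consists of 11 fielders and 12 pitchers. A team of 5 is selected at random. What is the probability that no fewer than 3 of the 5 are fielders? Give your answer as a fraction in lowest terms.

There are C(23,5) = 33649 ways to choose the 5.
Favorable selections (no fewer than 3 fielders): C(11,3)·C(12,2) + C(11,4)·C(12,1) + C(11,5)·C(12,0) = 10890 + 3960 + 462 = 15312.
Probability = 15312/33649 = 1392/3059.

1392/3059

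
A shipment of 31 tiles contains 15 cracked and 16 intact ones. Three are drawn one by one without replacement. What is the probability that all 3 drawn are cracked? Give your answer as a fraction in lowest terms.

Multiply the conditional probabilities at each draw: 15/31 · 14/30 · 13/29 = 2730/26970 = 91/899.

91/899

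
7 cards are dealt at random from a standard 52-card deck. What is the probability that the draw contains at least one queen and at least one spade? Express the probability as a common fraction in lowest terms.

There are C(52,7) = 133784560 possible draws.
By inclusion-exclusion on the complements, draws missing all queens or all spades: C(48,7) + C(39,7) − C(36,7) = 73629072 + 15380937 − 8347680 = 80662329.
So draws with at least one of each: 133784560 − 80662329 = 53122231, probability 53122231/133784560.

53122231/133784560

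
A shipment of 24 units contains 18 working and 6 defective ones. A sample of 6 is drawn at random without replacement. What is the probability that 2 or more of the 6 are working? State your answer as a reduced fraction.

Total selections: C(24,6) = 134596.
Count the complement (fewer than 2 working): C(18,0)·C(6,6) + C(18,1)·C(6,5) = 1 + 108 = 109.
Probability = 1 − 109/134596 = 134487/134596.

134487/134596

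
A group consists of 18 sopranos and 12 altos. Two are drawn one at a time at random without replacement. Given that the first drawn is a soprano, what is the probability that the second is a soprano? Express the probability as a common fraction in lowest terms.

After removing one soprano, 29 remain: 17 sopranos and 12 altos.
So the probability the next is a soprano is 17/29.

17/29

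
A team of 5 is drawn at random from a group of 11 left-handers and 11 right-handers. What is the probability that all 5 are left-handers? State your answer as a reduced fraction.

There are C(22,5) = 26334 possible selections.
Selections with all left-handers: C(11,5) = 462.
Probability = 462/26334 = 1/57.

1/57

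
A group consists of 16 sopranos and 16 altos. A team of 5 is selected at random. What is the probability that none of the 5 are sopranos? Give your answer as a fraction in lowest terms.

39/1798

There are C(32,5) = 201376 possible selections.
Selections with no sopranos (all altos): C(16,5) = 4368.
Probability = 4368/201376 = 39/1798.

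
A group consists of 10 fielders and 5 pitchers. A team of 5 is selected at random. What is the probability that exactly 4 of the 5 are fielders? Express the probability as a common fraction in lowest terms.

The sample space is all 5-subsets of the 15: C(15,5) = 3003.
Selections with exactly 4 fielders: choose 4 of the 10 fielders and 1 of the 5 pitchers, C(10,4)·C(5,1) = 210·5 = 1050.
Probability = 1050/3003 = 50/143.

50/143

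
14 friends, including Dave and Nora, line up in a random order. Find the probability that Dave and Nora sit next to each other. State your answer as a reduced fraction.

There are 14! = 87178291200 arrangements.
Treat Dave and Nora as a block: 13! arrangements of the blocks × 2 orders within the block = 2·6227020800 = 12454041600.
Probability = 12454041600/87178291200 = 1/7.

1/7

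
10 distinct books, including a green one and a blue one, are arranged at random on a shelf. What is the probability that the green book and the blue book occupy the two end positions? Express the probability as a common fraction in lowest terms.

1/45

There are 10! = 3628800 arrangements.
Place the green book and the blue book at the ends in 2 ways, arrange the remaining 8 in 8! = 40320 ways: 2·40320 = 80640.
Probability = 80640/3628800 = 1/45.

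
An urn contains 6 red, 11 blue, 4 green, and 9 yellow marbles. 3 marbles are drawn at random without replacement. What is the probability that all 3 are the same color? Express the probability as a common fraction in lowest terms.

There are C(30,3) = 4060 ways to draw 3 marbles.
All same color: C(6,3) + C(11,3) + C(4,3) + C(9,3) = 20 + 165 + 4 + 84 = 273.
Probability = 273/4060 = 39/580.

39/580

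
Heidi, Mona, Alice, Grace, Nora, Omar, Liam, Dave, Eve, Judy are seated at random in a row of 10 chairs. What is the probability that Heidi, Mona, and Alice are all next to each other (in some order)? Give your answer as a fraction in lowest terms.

There are 10! = 3628800 arrangements.
Treat the three as one block: 8! placements × 3! orders within the block = 40320·6 = 241920.
Probability = 241920/3628800 = 1/15.

1/15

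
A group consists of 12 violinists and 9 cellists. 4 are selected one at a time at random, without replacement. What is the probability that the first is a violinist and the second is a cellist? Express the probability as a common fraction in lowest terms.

Multiply the conditional probabilities at each draw: 12/21 · 9/20 = 108/420 = 9/35.

9/35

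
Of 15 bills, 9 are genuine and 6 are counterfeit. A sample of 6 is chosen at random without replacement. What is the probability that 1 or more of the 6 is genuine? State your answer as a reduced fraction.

5004/5005

Total selections: C(15,6) = 5005.
The complement is all 6 are counterfeit: C(6,6) = 1.
Probability = 1 − 1/5005 = 5004/5005.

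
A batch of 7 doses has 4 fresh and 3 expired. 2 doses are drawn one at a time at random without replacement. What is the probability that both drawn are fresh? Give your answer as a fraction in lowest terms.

2/7

Multiply the conditional probabilities at each draw: 4/7 · 3/6 = 12/42 = 2/7.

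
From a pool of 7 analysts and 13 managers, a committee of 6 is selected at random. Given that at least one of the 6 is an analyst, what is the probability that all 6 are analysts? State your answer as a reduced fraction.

1/5292

Work in counts. Selections with at least one analyst: C(20,6) − C(13,6) = 38760 − 1716 = 37044.
Of those, selections where all 6 are analysts: C(7,6) = 7.
Conditional probability = 7/37044 = 1/5292.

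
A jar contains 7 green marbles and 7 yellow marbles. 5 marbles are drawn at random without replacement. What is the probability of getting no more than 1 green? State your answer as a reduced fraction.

19/143

There are C(14,5) = 2002 ways to choose the 5.
Favorable selections (no more than 1 green): C(7,0)·C(7,5) + C(7,1)·C(7,4) = 21 + 245 = 266.
Probability = 266/2002 = 19/143.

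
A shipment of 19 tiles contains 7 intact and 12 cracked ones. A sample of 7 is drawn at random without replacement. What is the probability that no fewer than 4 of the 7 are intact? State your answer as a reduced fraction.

Total selections: C(19,7) = 50388.
Favorable selections (no fewer than 4 intact): C(7,4)·C(12,3) + C(7,5)·C(12,2) + C(7,6)·C(12,1) + C(7,7)·C(12,0) = 7700 + 1386 + 84 + 1 = 9171.
Probability = 9171/50388 = 3057/16796.

3057/16796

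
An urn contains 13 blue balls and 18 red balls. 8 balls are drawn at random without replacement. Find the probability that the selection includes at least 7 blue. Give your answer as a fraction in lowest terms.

There are C(31,8) = 7888725 ways to choose the 8.
Favorable selections (at least 7 blue): C(13,7)·C(18,1) + C(13,8)·C(18,0) = 30888 + 1287 = 32175.
Probability = 32175/7888725 = 11/2697.

11/2697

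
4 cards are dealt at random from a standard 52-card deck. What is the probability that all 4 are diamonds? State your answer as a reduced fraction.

11/4165

There are C(52,4) = 270725 possible 4-card hands.
Hands that are all diamonds: C(13,4) = 715.
Probability = 715/270725 = 11/4165.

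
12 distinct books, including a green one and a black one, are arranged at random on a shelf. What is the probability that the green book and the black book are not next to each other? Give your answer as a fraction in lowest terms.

5/6

There are 12! = 479001600 arrangements.
Arrangements with the green book and the black book adjacent: 2·11! = 79833600.
So not adjacent: 479001600 − 79833600 = 399168000, probability 399168000/479001600 = 5/6.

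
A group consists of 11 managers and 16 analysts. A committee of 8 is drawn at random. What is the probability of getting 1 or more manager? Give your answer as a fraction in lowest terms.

343/345

There are C(27,8) = 2220075 ways to choose the 8.
The complement is all 8 are analysts: C(16,8) = 12870.
Probability = 1 − 12870/2220075 = 2207205/2220075 = 343/345.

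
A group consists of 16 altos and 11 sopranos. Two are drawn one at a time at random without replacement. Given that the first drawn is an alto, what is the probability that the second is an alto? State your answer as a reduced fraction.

After removing one alto, 26 remain: 15 altos and 11 sopranos.
So the probability the next is an alto is 15/26.

15/26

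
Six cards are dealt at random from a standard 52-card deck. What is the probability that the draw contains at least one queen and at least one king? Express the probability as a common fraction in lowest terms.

There are C(52,6) = 20358520 possible draws.
By inclusion-exclusion on the complements, draws missing all queens or all kings: C(48,6) + C(48,6) − C(44,6) = 12271512 + 12271512 − 7059052 = 17483972.
So draws with at least one of each: 20358520 − 17483972 = 2874548, probability 2874548/20358520 = 718637/5089630.

718637/5089630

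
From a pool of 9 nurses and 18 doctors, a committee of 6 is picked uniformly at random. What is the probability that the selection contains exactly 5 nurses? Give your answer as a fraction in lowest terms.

126/16445

The sample space is all 6-subsets of the 27: C(27,6) = 296010.
Selections with exactly 5 nurses: choose 5 of the 9 nurses and 1 of the 18 doctors, C(9,5)·C(18,1) = 126·18 = 2268.
Probability = 2268/296010 = 126/16445.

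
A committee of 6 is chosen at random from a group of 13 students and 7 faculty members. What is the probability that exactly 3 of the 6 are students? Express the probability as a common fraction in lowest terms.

Total number of selections: C(20,6) = 38760.
Selections with exactly 3 students: choose 3 of the 13 students and 3 of the 7 faculty members, C(13,3)·C(7,3) = 286·35 = 10010.
Probability = 10010/38760 = 1001/3876.

1001/3876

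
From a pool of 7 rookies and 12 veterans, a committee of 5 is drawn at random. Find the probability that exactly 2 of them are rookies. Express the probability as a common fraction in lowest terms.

385/969

Total number of selections: C(19,5) = 11628.
Selections with exactly 2 rookies: choose 2 of the 7 rookies and 3 of the 12 veterans, C(7,2)·C(12,3) = 21·220 = 4620.
Probability = 4620/11628 = 385/969.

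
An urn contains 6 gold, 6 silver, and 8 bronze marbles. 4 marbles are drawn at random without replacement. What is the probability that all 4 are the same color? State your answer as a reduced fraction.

There are C(20,4) = 4845 ways to draw 4 marbles.
All same color: C(6,4) + C(6,4) + C(8,4) = 15 + 15 + 70 = 100.
Probability = 100/4845 = 20/969.

20/969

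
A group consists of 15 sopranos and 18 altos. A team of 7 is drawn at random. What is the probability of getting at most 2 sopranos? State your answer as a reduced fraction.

Total selections: C(33,7) = 4272048.
Favorable selections (at most 2 sopranos): C(15,0)·C(18,7) + C(15,1)·C(18,6) + C(15,2)·C(18,5) = 31824 + 278460 + 899640 = 1209924.
Probability = 1209924/4272048 = 11203/39556.

11203/39556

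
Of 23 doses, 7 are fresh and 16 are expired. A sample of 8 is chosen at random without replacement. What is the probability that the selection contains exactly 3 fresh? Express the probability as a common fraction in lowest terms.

25480/81719

Total number of selections: C(23,8) = 490314.
Selections with exactly 3 fresh: choose 3 of the 7 fresh and 5 of the 16 expired, C(7,3)·C(16,5) = 35·4368 = 152880.
Probability = 152880/490314 = 25480/81719.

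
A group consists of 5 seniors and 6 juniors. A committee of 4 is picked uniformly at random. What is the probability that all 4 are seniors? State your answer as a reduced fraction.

There are C(11,4) = 330 possible selections.
Selections with all seniors: C(5,4) = 5.
Probability = 5/330 = 1/66.

1/66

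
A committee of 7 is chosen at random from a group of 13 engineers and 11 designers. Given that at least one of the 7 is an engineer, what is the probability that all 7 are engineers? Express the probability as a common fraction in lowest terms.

2/403

Work in counts. Selections with at least one engineer: C(24,7) − C(11,7) = 346104 − 330 = 345774.
Of those, selections where all 7 are engineers: C(13,7) = 1716.
Conditional probability = 1716/345774 = 2/403.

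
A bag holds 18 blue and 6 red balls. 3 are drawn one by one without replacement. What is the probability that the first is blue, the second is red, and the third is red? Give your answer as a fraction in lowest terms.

45/1012

Multiply the conditional probabilities at each draw: 18/24 · 6/23 · 5/22 = 540/12144 = 45/1012.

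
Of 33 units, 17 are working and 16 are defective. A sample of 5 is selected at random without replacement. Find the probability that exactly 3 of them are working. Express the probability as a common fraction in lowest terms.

There are C(33,5) = 237336 ways to choose 5 from 33.
Selections with exactly 3 working: choose 3 of the 17 working and 2 of the 16 defective, C(17,3)·C(16,2) = 680·120 = 81600.
Probability = 81600/237336 = 3400/9889.

3400/9889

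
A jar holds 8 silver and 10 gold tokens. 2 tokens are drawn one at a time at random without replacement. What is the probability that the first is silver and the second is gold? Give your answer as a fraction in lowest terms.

40/153

Multiply the conditional probabilities at each draw: 8/18 · 10/17 = 80/306 = 40/153.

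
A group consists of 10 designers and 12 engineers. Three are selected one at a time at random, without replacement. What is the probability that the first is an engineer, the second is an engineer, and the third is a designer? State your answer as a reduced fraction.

Multiply the conditional probabilities at each draw: 12/22 · 11/21 · 10/20 = 1320/9240 = 1/7.

1/7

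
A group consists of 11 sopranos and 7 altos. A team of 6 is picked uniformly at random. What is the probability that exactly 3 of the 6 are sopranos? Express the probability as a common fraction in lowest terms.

275/884

Total number of selections: C(18,6) = 18564.
Selections with exactly 3 sopranos: choose 3 of the 11 sopranos and 3 of the 7 altos, C(11,3)·C(7,3) = 165·35 = 5775.
Probability = 5775/18564 = 275/884.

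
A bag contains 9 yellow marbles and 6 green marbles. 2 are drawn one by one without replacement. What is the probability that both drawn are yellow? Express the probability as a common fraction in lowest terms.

Multiply the conditional probabilities at each draw: 9/15 · 8/14 = 72/210 = 12/35.

12/35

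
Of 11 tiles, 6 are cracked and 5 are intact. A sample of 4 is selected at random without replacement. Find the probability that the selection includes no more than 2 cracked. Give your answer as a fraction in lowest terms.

43/66

Total selections: C(11,4) = 330.
Count the complement (more than 2 cracked): C(6,3)·C(5,1) + C(6,4)·C(5,0) = 100 + 15 = 115.
Probability = 1 − 115/330 = 215/330 = 43/66.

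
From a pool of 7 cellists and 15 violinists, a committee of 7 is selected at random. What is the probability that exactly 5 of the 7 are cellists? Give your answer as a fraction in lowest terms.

735/56848

The sample space is all 7-subsets of the 22: C(22,7) = 170544.
Selections with exactly 5 cellists: choose 5 of the 7 cellists and 2 of the 15 violinists, C(7,5)·C(15,2) = 21·105 = 2205.
Probability = 2205/170544 = 735/56848.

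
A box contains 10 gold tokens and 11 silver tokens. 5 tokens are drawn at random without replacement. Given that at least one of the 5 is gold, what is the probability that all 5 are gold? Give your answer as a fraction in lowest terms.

12/947

Work in counts. Selections with at least one gold: C(21,5) − C(11,5) = 20349 − 462 = 19887.
Of those, selections where all 5 are gold: C(10,5) = 252.
Conditional probability = 252/19887 = 12/947.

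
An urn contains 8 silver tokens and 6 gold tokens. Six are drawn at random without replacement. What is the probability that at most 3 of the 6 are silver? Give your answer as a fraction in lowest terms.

227/429

There are C(14,6) = 3003 ways to choose the 6.
Count the complement (more than 3 silver): C(8,4)·C(6,2) + C(8,5)·C(6,1) + C(8,6)·C(6,0) = 1050 + 336 + 28 = 1414.
Probability = 1 − 1414/3003 = 1589/3003 = 227/429.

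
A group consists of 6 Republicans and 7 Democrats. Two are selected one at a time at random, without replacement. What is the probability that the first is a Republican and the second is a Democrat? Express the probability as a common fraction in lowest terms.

Multiply the conditional probabilities at each draw: 6/13 · 7/12 = 42/156 = 7/26.

7/26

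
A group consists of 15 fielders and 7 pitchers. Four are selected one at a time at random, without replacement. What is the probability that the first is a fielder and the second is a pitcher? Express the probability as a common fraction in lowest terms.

5/22

Multiply the conditional probabilities at each draw: 15/22 · 7/21 = 105/462 = 5/22.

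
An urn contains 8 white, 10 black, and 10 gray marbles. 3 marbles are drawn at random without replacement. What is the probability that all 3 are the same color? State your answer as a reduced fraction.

There are C(28,3) = 3276 ways to draw 3 marbles.
All same color: C(8,3) + C(10,3) + C(10,3) = 56 + 120 + 120 = 296.
Probability = 296/3276 = 74/819.

74/819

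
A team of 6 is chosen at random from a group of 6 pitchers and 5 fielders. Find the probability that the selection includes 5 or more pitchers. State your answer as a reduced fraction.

Total selections: C(11,6) = 462.
Favorable selections (5 or more pitchers): C(6,5)·C(5,1) + C(6,6)·C(5,0) = 30 + 1 = 31.
Probability = 31/462.

31/462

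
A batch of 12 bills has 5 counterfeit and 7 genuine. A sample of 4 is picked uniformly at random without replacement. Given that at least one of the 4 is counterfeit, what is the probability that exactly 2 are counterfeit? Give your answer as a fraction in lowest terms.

21/46

Work in counts. Selections with at least one counterfeit: C(12,4) − C(7,4) = 495 − 35 = 460.
Of those, selections where exactly 2 are counterfeit: C(5,2)·C(7,2) = 10·21 = 210.
Conditional probability = 210/460 = 21/46.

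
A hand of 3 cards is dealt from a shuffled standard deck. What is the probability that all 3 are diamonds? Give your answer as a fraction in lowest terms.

11/850

There are C(52,3) = 22100 possible 3-card hands.
Hands that are all diamonds: C(13,3) = 286.
Probability = 286/22100 = 11/850.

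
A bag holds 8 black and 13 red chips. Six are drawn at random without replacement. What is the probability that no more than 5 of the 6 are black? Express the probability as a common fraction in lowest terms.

1937/1938

There are C(21,6) = 54264 ways to choose the 6.
The complement is exactly 6 black: C(8,6)·C(13,0) = 28.
Probability = 1 − 28/54264 = 54236/54264 = 1937/1938.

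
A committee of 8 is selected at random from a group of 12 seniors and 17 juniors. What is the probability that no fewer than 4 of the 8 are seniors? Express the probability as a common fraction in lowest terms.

4327/10005

There are C(29,8) = 4292145 ways to choose the 8.
Count the complement (fewer than 4 seniors): C(12,0)·C(17,8) + C(12,1)·C(17,7) + C(12,2)·C(17,6) + C(12,3)·C(17,5) = 24310 + 233376 + 816816 + 1361360 = 2435862.
Probability = 1 − 2435862/4292145 = 1856283/4292145 = 4327/10005.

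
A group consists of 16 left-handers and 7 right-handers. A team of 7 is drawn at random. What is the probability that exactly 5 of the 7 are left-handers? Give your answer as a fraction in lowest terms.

Total number of selections: C(23,7) = 245157.
Selections with exactly 5 left-handers: choose 5 of the 16 left-handers and 2 of the 7 right-handers, C(16,5)·C(7,2) = 4368·21 = 91728.
Probability = 91728/245157 = 30576/81719.

30576/81719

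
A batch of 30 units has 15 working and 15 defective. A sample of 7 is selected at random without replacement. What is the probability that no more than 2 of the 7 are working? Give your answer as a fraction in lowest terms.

407/2088

There are C(30,7) = 2035800 ways to choose the 7.
Favorable selections (no more than 2 working): C(15,0)·C(15,7) + C(15,1)·C(15,6) + C(15,2)·C(15,5) = 6435 + 75075 + 315315 = 396825.
Probability = 396825/2035800 = 407/2088.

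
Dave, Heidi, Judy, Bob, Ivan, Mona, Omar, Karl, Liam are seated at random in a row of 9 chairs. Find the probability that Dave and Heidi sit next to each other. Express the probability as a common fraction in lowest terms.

There are 9! = 362880 arrangements.
Treat Dave and Heidi as a block: 8! arrangements of the blocks × 2 orders within the block = 2·40320 = 80640.
Probability = 80640/362880 = 2/9.

2/9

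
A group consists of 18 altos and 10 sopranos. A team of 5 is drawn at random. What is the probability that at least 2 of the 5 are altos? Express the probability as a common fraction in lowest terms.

187/195

There are C(28,5) = 98280 ways to choose the 5.
Count the complement (fewer than 2 altos): C(18,0)·C(10,5) + C(18,1)·C(10,4) = 252 + 3780 = 4032.
Probability = 1 − 4032/98280 = 94248/98280 = 187/195.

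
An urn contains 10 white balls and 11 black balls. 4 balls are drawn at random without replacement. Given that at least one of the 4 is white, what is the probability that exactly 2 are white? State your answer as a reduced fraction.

165/377

Work in counts. Selections with at least one white: C(21,4) − C(11,4) = 5985 − 330 = 5655.
Of those, selections where exactly 2 are white: C(10,2)·C(11,2) = 45·55 = 2475.
Conditional probability = 2475/5655 = 165/377.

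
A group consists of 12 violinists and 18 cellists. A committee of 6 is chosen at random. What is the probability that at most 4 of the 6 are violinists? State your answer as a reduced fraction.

38573/39585

Total selections: C(30,6) = 593775.
Count the complement (more than 4 violinists): C(12,5)·C(18,1) + C(12,6)·C(18,0) = 14256 + 924 = 15180.
Probability = 1 − 15180/593775 = 578595/593775 = 38573/39585.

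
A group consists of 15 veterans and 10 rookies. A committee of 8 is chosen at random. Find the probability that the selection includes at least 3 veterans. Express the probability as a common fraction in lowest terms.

23504/24035

There are C(25,8) = 1081575 ways to choose the 8.
Count the complement (fewer than 3 veterans): C(15,0)·C(10,8) + C(15,1)·C(10,7) + C(15,2)·C(10,6) = 45 + 1800 + 22050 = 23895.
Probability = 1 − 23895/1081575 = 1057680/1081575 = 23504/24035.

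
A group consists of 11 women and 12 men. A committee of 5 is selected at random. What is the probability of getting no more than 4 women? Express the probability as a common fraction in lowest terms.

431/437

Total selections: C(23,5) = 33649.
The complement is exactly 5 women: C(11,5)·C(12,0) = 462.
Probability = 1 − 462/33649 = 33187/33649 = 431/437.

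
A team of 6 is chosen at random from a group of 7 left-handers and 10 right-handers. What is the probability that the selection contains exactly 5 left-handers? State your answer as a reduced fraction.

15/884

Total number of selections: C(17,6) = 12376.
Selections with exactly 5 left-handers: choose 5 of the 7 left-handers and 1 of the 10 right-handers, C(7,5)·C(10,1) = 21·10 = 210.
Probability = 210/12376 = 15/884.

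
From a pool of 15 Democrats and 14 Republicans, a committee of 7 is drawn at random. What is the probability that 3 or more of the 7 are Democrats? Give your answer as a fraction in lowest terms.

There are C(29,7) = 1560780 ways to choose the 7.
Count the complement (fewer than 3 Democrats): C(15,0)·C(14,7) + C(15,1)·C(14,6) + C(15,2)·C(14,5) = 3432 + 45045 + 210210 = 258687.
Probability = 1 − 258687/1560780 = 1302093/1560780 = 11129/13340.

11129/13340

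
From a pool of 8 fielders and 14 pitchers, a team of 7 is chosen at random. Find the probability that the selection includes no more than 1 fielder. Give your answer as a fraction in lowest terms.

There are C(22,7) = 170544 ways to choose the 7.
Favorable selections (no more than 1 fielder): C(8,0)·C(14,7) + C(8,1)·C(14,6) = 3432 + 24024 = 27456.
Probability = 27456/170544 = 52/323.

52/323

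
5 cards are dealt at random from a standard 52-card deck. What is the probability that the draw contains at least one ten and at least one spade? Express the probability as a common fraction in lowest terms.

229297/866320

There are C(52,5) = 2598960 possible draws.
By inclusion-exclusion on the complements, draws missing all tens or all spades: C(48,5) + C(39,5) − C(36,5) = 1712304 + 575757 − 376992 = 1911069.
So draws with at least one of each: 2598960 − 1911069 = 687891, probability 687891/2598960 = 229297/866320.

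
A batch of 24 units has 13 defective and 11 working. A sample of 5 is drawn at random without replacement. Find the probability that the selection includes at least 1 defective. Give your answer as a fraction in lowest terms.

91/92

Total selections: C(24,5) = 42504.
The complement is all 5 are working: C(11,5) = 462.
Probability = 1 − 462/42504 = 42042/42504 = 91/92.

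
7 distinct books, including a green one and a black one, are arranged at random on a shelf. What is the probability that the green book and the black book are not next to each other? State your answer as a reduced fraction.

There are 7! = 5040 arrangements.
Arrangements with the green book and the black book adjacent: 2·6! = 1440.
So not adjacent: 5040 − 1440 = 3600, probability 3600/5040 = 5/7.

5/7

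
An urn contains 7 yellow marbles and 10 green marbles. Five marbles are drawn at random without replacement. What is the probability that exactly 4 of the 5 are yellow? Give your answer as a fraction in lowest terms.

The sample space is all 5-subsets of the 17: C(17,5) = 6188.
Selections with exactly 4 yellow: choose 4 of the 7 yellow and 1 of the 10 green, C(7,4)·C(10,1) = 35·10 = 350.
Probability = 350/6188 = 25/442.

25/442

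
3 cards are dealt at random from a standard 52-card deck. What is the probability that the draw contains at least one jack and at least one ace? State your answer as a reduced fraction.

188/5525

There are C(52,3) = 22100 possible draws.
By inclusion-exclusion on the complements, draws missing all jacks or all aces: C(48,3) + C(48,3) − C(44,3) = 17296 + 17296 − 13244 = 21348.
So draws with at least one of each: 22100 − 21348 = 752, probability 752/22100 = 188/5525.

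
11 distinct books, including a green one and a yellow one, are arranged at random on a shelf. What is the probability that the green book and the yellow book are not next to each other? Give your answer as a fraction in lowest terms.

9/11

There are 11! = 39916800 arrangements.
Arrangements with the green book and the yellow book adjacent: 2·10! = 7257600.
So not adjacent: 39916800 − 7257600 = 32659200, probability 32659200/39916800 = 9/11.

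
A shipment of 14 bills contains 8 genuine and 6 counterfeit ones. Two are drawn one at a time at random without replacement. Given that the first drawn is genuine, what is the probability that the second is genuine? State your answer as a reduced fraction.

After removing one genuine, 13 remain: 7 genuine and 6 counterfeit.
So the probability the next is genuine is 7/13.

7/13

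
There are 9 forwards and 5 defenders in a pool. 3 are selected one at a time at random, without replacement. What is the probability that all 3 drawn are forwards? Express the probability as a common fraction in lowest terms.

Multiply the conditional probabilities at each draw: 9/14 · 8/13 · 7/12 = 504/2184 = 3/13.

3/13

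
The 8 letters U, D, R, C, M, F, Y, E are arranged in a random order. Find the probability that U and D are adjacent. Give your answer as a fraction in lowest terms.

There are 8! = 40320 arrangements.
Treat U and D as a block: 7! arrangements of the blocks × 2 orders within the block = 2·5040 = 10080.
Probability = 10080/40320 = 1/4.

1/4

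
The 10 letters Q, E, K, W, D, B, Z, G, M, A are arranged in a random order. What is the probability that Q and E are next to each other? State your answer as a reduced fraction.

There are 10! = 3628800 arrangements.
Treat Q and E as a block: 9! arrangements of the blocks × 2 orders within the block = 2·362880 = 725760.
Probability = 725760/3628800 = 1/5.

1/5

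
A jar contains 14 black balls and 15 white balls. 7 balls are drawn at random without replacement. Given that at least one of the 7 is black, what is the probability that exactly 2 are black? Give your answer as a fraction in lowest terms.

Work in counts. Selections with at least one black: C(29,7) − C(15,7) = 1560780 − 6435 = 1554345.
Of those, selections where exactly 2 are black: C(14,2)·C(15,5) = 91·3003 = 273273.
Conditional probability = 273273/1554345 = 7007/39855.

7007/39855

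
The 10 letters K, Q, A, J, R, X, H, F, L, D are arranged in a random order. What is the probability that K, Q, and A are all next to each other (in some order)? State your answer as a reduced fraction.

1/15

There are 10! = 3628800 arrangements.
Treat the three as one block: 8! placements × 3! orders within the block = 40320·6 = 241920.
Probability = 241920/3628800 = 1/15.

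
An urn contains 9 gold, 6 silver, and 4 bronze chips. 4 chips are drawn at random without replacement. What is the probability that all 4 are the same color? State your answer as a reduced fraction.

There are C(19,4) = 3876 ways to draw 4 chips.
All same color: C(9,4) + C(6,4) + C(4,4) = 126 + 15 + 1 = 142.
Probability = 142/3876 = 71/1938.

71/1938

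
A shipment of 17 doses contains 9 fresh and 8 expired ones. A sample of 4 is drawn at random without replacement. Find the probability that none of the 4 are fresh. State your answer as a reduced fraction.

1/34

There are C(17,4) = 2380 possible selections.
Selections with no fresh (all expired): C(8,4) = 70.
Probability = 70/2380 = 1/34.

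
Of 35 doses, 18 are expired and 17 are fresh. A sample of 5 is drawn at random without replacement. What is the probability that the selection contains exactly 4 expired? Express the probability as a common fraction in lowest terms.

Total number of selections: C(35,5) = 324632.
Selections with exactly 4 expired: choose 4 of the 18 expired and 1 of the 17 fresh, C(18,4)·C(17,1) = 3060·17 = 52020.
Probability = 52020/324632 = 765/4774.

765/4774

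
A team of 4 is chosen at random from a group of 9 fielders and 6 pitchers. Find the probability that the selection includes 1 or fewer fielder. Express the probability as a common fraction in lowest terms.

1/7

There are C(15,4) = 1365 ways to choose the 4.
Favorable selections (1 or fewer fielder): C(9,0)·C(6,4) + C(9,1)·C(6,3) = 15 + 180 = 195.
Probability = 195/1365 = 1/7.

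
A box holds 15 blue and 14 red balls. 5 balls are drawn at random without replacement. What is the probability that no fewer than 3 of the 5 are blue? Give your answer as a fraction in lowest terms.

There are C(29,5) = 118755 ways to choose the 5.
Favorable selections (no fewer than 3 blue): C(15,3)·C(14,2) + C(15,4)·C(14,1) + C(15,5)·C(14,0) = 41405 + 19110 + 3003 = 63518.
Probability = 63518/118755 = 698/1305.

698/1305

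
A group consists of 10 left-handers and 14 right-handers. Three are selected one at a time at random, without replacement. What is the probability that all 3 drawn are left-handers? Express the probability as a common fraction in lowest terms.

Multiply the conditional probabilities at each draw: 10/24 · 9/23 · 8/22 = 720/12144 = 15/253.

15/253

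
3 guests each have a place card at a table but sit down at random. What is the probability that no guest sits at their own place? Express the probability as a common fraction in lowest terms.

1/3

There are 3! = 6 seatings.
By inclusion-exclusion, seatings with no fixed points: C(3,0)·3! − C(3,1)·2! + C(3,2)·1! − C(3,3)·0! = 2.
Probability = 2/6 = 1/3.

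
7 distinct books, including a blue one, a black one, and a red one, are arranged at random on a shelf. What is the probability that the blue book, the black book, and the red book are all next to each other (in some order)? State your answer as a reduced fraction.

There are 7! = 5040 arrangements.
Treat the three as one block: 5! placements × 3! orders within the block = 120·6 = 720.
Probability = 720/5040 = 1/7.

1/7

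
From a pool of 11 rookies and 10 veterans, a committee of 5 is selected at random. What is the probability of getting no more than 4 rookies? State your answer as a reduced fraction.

Total selections: C(21,5) = 20349.
Favorable selections (no more than 4 rookies): C(11,0)·C(10,5) + C(11,1)·C(10,4) + C(11,2)·C(10,3) + C(11,3)·C(10,2) + C(11,4)·C(10,1) = 252 + 2310 + 6600 + 7425 + 3300 = 19887.
Probability = 19887/20349 = 947/969.

947/969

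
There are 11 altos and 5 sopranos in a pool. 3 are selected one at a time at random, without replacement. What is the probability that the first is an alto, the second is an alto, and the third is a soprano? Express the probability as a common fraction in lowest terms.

55/336

Multiply the conditional probabilities at each draw: 11/16 · 10/15 · 5/14 = 550/3360 = 55/336.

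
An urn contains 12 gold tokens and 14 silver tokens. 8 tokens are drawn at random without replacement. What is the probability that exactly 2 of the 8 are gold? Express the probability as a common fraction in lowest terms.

The sample space is all 8-subsets of the 26: C(26,8) = 1562275.
Selections with exactly 2 gold: choose 2 of the 12 gold and 6 of the 14 silver, C(12,2)·C(14,6) = 66·3003 = 198198.
Probability = 198198/1562275 = 1386/10925.

1386/10925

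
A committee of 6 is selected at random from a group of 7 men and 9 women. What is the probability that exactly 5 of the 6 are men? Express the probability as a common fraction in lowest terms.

27/1144

Total number of selections: C(16,6) = 8008.
Selections with exactly 5 men: choose 5 of the 7 men and 1 of the 9 women, C(7,5)·C(9,1) = 21·9 = 189.
Probability = 189/8008 = 27/1144.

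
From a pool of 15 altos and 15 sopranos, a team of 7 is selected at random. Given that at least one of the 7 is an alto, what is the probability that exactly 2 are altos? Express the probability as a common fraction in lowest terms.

Work in counts. Selections with at least one alto: C(30,7) − C(15,7) = 2035800 − 6435 = 2029365.
Of those, selections where exactly 2 are altos: C(15,2)·C(15,5) = 105·3003 = 315315.
Conditional probability = 315315/2029365 = 539/3469.

539/3469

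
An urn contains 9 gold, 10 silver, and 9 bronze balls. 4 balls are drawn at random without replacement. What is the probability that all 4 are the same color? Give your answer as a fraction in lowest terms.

22/975

There are C(28,4) = 20475 ways to draw 4 balls.
All same color: C(9,4) + C(10,4) + C(9,4) = 126 + 210 + 126 = 462.
Probability = 462/20475 = 22/975.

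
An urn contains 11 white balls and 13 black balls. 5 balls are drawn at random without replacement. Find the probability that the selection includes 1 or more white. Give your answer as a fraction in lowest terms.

1249/1288

Total selections: C(24,5) = 42504.
The complement is all 5 are black: C(13,5) = 1287.
Probability = 1 − 1287/42504 = 41217/42504 = 1249/1288.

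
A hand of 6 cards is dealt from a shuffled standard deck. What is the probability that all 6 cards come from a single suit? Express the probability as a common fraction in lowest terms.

There are C(52,6) = 20358520 possible 6-card hands.
Hands of one suit: 4 suits × C(13,6) = 4·1716 = 6864.
Probability = 6864/20358520 = 66/195755.

66/195755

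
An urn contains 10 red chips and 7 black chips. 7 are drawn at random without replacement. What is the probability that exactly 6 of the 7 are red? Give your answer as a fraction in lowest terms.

The sample space is all 7-subsets of the 17: C(17,7) = 19448.
Selections with exactly 6 red: choose 6 of the 10 red and 1 of the 7 black, C(10,6)·C(7,1) = 210·7 = 1470.
Probability = 1470/19448 = 735/9724.

735/9724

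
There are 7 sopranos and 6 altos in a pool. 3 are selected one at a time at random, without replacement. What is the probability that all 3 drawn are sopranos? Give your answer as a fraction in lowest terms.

Multiply the conditional probabilities at each draw: 7/13 · 6/12 · 5/11 = 210/1716 = 35/286.

35/286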